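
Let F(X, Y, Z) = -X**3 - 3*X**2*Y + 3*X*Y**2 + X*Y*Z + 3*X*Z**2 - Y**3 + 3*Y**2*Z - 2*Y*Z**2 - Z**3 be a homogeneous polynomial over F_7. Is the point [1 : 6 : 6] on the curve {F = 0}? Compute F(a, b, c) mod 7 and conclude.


F(1,6,6) ≡ 3 (mod 7); P is NOT on the curve.

Evaluate F(1, 6, 6) term-by-term (mod 7).
  -X**3 ↦ -1·1·1·1 = -1
  -3*X**2*Y ↦ -3·1·6·1 = -18
  3*X*Y**2 ↦ 3·1·36·1 = 108
  X*Y*Z ↦ 1·1·6·6 = 36
  3*X*Z**2 ↦ 3·1·1·36 = 108
  -Y**3 ↦ -1·1·216·1 = -216
  3*Y**2*Z ↦ 3·1·36·6 = 648
  -2*Y*Z**2 ↦ -2·1·6·36 = -432
  -Z**3 ↦ -1·1·1·216 = -216
Sum: F(1, 6, 6) = (-1) + (-18) + (108) + (36) + (108) + (-216) + (648) + (-432) + (-216) = 17.
Reducing mod 7: 17 ≡ 3 (mod 7).
Since F(a, b, c) ≡ 3 ≠ 0 (mod 7), P does NOT lie on the curve.


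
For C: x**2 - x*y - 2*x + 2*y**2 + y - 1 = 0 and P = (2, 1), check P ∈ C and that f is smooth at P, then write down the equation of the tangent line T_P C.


Tangent line at P: x + 3*y - 5 = 0.

Step 1: f(2, 1) = 0, so P lies on C.
Step 2: partial derivatives
  f_x(x, y) = 2*x - y - 2, f_y(x, y) = -x + 4*y + 1.
  f_x(P) = 1, f_y(P) = 3 (gradient nonzero, so P is smooth).
Step 3: tangent line at P: 1·(x − 2) + 3·(y − 1) = 0.
Expanding: x + 3*y - 5 = 0.


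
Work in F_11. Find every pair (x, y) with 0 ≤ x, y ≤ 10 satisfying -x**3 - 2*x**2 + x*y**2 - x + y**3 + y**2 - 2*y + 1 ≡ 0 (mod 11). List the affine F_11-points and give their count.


Affine F_11-points: {(0, 8), (1, 10), (2, 8), (3, 1), (4, 0), (4, 3), (6, 3), (7, 1), (7, 5), (7, 8), (10, 1), (10, 3), (10, 7)}; count = 13.

For each of the 121 pairs (x, y) ∈ F_11², evaluate f(x, y) mod 11. Record the zeros.
  x = 0: [0↦1, 1↦1, 2↦9, 3↦9, 4↦7, 5↦9, 6↦10, 7↦5, 8↦0, 9↦1, 10↦3]  zeros at y ∈ {8}
  x = 1: [0↦8, 1↦9, 2↦9, 3↦3, 4↦8, 5↦8, 6↦9, 7↦6, 8↦5, 9↦1, 10↦0]  zeros at y ∈ {10}
  x = 2: [0↦5, 1↦7, 2↦10, 3↦9, 4↦10, 5↦8, 6↦9, 7↦8, 8↦0, 9↦2, 10↦9]  zeros at y ∈ {8}
  x = 3: [0↦8, 1↦0, 2↦6, 3↦10, 4↦7, 5↦3, 6↦4, 7↦5, 8↦1, 9↦9, 10↦2]  zeros at y ∈ {1}
  x = 4: [0↦0, 1↦4, 2↦2, 3↦0, 4↦4, 5↦9, 6↦10, 7↦2, 8↦2, 9↦5, 10↦6]  zeros at y ∈ {0, 3}
  x = 5: [0↦8, 1↦2, 2↦3, 3↦6, 4↦6, 5↦9, 6↦10, 7↦4, 8↦8, 9↦6, 10↦4]  zeros at y ∈ ∅
  x = 6: [0↦4, 1↦10, 2↦3, 3↦0, 4↦7, 5↦8, 6↦9, 7↦5, 8↦2, 9↦6, 10↦1]  zeros at y ∈ {3}
  x = 7: [0↦4, 1↦0, 2↦7, 3↦9, 4↦1, 5↦0, 6↦1, 7↦10, 8↦0, 9↦10, 10↦2]  zeros at y ∈ {1, 5, 8}
  x = 8: [0↦2, 1↦10, 2↦9, 3↦5, 4↦4, 5↦1, 6↦2, 7↦2, 8↦7, 9↦1, 10↦1]  zeros at y ∈ ∅
  x = 9: [0↦3, 1↦1, 2↦3, 3↦4, 4↦10, 5↦5, 6↦6, 7↦8, 8↦6, 9↦6, 10↦3]  zeros at y ∈ ∅
  x = 10: [0↦1, 1↦0, 2↦5, 3↦0, 4↦2, 5↦6, 6↦7, 7↦0, 8↦2, 9↦8, 10↦2]  zeros at y ∈ {1, 3, 7}
Collecting zeros: affine points = {(0, 8), (1, 10), (2, 8), (3, 1), (4, 0), (4, 3), (6, 3), (7, 1), (7, 5), (7, 8), (10, 1), (10, 3), (10, 7)}.
Total count |C(F_11)_aff| = 13.


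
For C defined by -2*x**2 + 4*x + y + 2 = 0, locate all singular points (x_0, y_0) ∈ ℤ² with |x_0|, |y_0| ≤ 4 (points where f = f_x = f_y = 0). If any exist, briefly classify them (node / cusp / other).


No singular points in the scanned grid; C is smooth there.

Compute partial derivatives:
  f_x = 4 - 4*x.
  f_y = 1.
f_y = 1 is a nonzero constant, so f_y never vanishes: no point (x, y) can satisfy f = f_x = f_y = 0. In particular no (x, y) ∈ {−4, ..., 4}² is singular; the curve is smooth.


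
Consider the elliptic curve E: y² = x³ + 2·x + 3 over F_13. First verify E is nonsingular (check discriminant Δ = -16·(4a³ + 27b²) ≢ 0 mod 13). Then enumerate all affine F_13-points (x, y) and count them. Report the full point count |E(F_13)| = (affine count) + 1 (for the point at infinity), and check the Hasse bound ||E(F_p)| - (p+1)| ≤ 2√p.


Affine points = {(0, 4), (0, 9), (3, 6), (3, 7), (4, 6), (4, 7), (6, 6), (6, 7), (7, 3), (7, 10), (9, 3), (9, 10), (10, 3), (10, 10), (11, 2), (11, 11), (12, 0)}; affine count = 17; |E(F_13)| = 18.

Discriminant check: Δ ∝ 4a³ + 27b² = 4·2³ + 27·3² = 4·8 + 27·9 ≡ 2 (mod 13). Nonzero ⇒ E is nonsingular.
For each x ∈ F_13, compute rhs = x³ + 2·x + 3 mod 13, then count y ∈ F_13 with y² ≡ rhs.
  x = 0: rhs = 3, matching y values: 4, 9 (2 points).
  x = 1: rhs = 6, matching y values: none (0 points).
  x = 2: rhs = 2, matching y values: none (0 points).
  x = 3: rhs = 10, matching y values: 6, 7 (2 points).
  x = 4: rhs = 10, matching y values: 6, 7 (2 points).
  x = 5: rhs = 8, matching y values: none (0 points).
  x = 6: rhs = 10, matching y values: 6, 7 (2 points).
  x = 7: rhs = 9, matching y values: 3, 10 (2 points).
  x = 8: rhs = 11, matching y values: none (0 points).
  x = 9: rhs = 9, matching y values: 3, 10 (2 points).
  x = 10: rhs = 9, matching y values: 3, 10 (2 points).
  x = 11: rhs = 4, matching y values: 2, 11 (2 points).
  x = 12: rhs = 0, matching y values: 0 (1 points).
Total affine count: 17.
Full point count |E(F_13)| = 17 + 1 = 18.
Hasse bound: |18 − (13+1)| = |4| = 4 ≤ 2√13 ≈ 7.2111 ✓.


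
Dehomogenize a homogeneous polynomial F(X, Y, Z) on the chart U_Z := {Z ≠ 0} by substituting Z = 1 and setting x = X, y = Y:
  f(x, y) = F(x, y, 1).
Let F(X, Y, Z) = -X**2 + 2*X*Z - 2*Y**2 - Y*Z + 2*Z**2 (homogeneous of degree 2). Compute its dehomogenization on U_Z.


f(x, y) = -x**2 + 2*x - 2*y**2 - y + 2

On U_Z we set Z = 1. Each monomial c·X^i·Y^j·Z^k in F becomes c·x^i·y^j·1^k = c·x^i·y^j.
Substituting Z = 1: F(X, Y, 1) = -x**2 + 2*x - 2*y**2 - y + 2.
Note: deg(f) ≤ deg(F) = 2; strict inequality happens when F is divisible by Z (lost terms).


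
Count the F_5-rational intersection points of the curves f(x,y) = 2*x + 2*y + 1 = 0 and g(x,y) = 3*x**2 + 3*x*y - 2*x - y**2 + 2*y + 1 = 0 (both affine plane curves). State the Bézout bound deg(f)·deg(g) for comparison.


Common zeros: {(3, 4)}; count = 1; Bézout bound = 2.

deg(f) = 1, deg(g) = 2, so Bézout bound = 2.
Scan x ∈ F_5. For each x, list the y ∈ F_5 with f(x, y) ≡ 0 and those with g(x, y) ≡ 0 (mod 5); the common zeros in that column are the intersection.
  x = 0: f ≡ 0 at y ∈ {2}; g ≡ 0 at y ∈ ∅; common: ∅.
  x = 1: f ≡ 0 at y ∈ {1}; g ≡ 0 at y ∈ ∅; common: ∅.
  x = 2: f ≡ 0 at y ∈ {0}; g ≡ 0 at y ∈ {4}; common: ∅.
  x = 3: f ≡ 0 at y ∈ {4}; g ≡ 0 at y ∈ {2, 4}; common: {4}.
  x = 4: f ≡ 0 at y ∈ {3}; g ≡ 0 at y ∈ {2}; common: ∅.
Collecting: common zeros = {(3, 4)}, so the count is 1.
Comparison with the Bézout bound: 1 ≤ 2 = deg(f)·deg(g), as expected for curves with no common component (the affine F_5-count falls short of the bound because intersections may lie at infinity, over extension fields, or carry multiplicity).


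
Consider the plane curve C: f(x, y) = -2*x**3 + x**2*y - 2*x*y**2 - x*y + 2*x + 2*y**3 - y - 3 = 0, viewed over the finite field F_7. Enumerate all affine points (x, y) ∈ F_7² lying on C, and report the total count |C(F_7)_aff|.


Affine F_7-points: {(2, 5), (3, 2), (6, 4)}; count = 3.

For each of the 49 pairs (x, y) ∈ F_7², evaluate f(x, y) mod 7. Record the zeros.
  x = 0: [0↦4, 1↦5, 2↦4, 3↦6, 4↦2, 5↦4, 6↦3]  zeros at y ∈ ∅
  x = 1: [0↦4, 1↦3, 2↦3, 3↦2, 4↦5, 5↦3, 6↦1]  zeros at y ∈ ∅
  x = 2: [0↦6, 1↦5, 2↦1, 3↦6, 4↦4, 5↦0, 6↦6]  zeros at y ∈ {5}
  x = 3: [0↦5, 1↦6, 2↦0, 3↦6, 4↦1, 5↦4, 6↦6]  zeros at y ∈ {2}
  x = 4: [0↦3, 1↦1, 2↦2, 3↦4, 4↦5, 5↦3, 6↦3]  zeros at y ∈ ∅
  x = 5: [0↦2, 1↦6, 2↦2, 3↦2, 4↦4, 5↦6, 6↦6]  zeros at y ∈ ∅
  x = 6: [0↦4, 1↦2, 2↦2, 3↦2, 4↦0, 5↦1, 6↦3]  zeros at y ∈ {4}
Collecting zeros: affine points = {(2, 5), (3, 2), (6, 4)}.
Total count |C(F_7)_aff| = 3.


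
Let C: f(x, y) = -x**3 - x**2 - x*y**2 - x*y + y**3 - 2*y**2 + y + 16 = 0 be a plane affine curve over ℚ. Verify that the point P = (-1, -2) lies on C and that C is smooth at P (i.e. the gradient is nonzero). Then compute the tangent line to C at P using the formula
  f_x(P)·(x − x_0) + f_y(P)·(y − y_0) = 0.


Tangent line at P: -3*x + 18*y + 33 = 0.

Step 1: f(-1, -2) = 0, so P lies on C.
Step 2: partial derivatives
  f_x(x, y) = -3*x**2 - 2*x - y**2 - y, f_y(x, y) = -2*x*y - x + 3*y**2 - 4*y + 1.
  f_x(P) = -3, f_y(P) = 18 (gradient nonzero, so P is smooth).
Step 3: tangent line at P: -3·(x − -1) + 18·(y − -2) = 0.
Expanding: -3*x + 18*y + 33 = 0.


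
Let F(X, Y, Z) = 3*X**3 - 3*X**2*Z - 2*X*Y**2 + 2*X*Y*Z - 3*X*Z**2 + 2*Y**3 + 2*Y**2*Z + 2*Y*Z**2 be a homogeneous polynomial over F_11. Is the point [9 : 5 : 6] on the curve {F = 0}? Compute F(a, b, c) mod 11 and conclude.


F(9,5,6) ≡ 9 (mod 11); P is NOT on the curve.

Evaluate F(9, 5, 6) term-by-term (mod 11).
  3*X**3 ↦ 3·729·1·1 = 2187
  -3*X**2*Z ↦ -3·81·1·6 = -1458
  -2*X*Y**2 ↦ -2·9·25·1 = -450
  2*X*Y*Z ↦ 2·9·5·6 = 540
  -3*X*Z**2 ↦ -3·9·1·36 = -972
  2*Y**3 ↦ 2·1·125·1 = 250
  2*Y**2*Z ↦ 2·1·25·6 = 300
  2*Y*Z**2 ↦ 2·1·5·36 = 360
Sum: F(9, 5, 6) = (2187) + (-1458) + (-450) + (540) + (-972) + (250) + (300) + (360) = 757.
Reducing mod 11: 757 ≡ 9 (mod 11).
Since F(a, b, c) ≡ 9 ≠ 0 (mod 11), P does NOT lie on the curve.


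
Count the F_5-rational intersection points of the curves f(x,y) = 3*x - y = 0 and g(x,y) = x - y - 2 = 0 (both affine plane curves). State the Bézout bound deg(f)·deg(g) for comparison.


Common zeros: {(4, 2)}; count = 1; Bézout bound = 1.

deg(f) = 1, deg(g) = 1, so Bézout bound = 1.
Scan x ∈ F_5. For each x, list the y ∈ F_5 with f(x, y) ≡ 0 and those with g(x, y) ≡ 0 (mod 5); the common zeros in that column are the intersection.
  x = 0: f ≡ 0 at y ∈ {0}; g ≡ 0 at y ∈ {3}; common: ∅.
  x = 1: f ≡ 0 at y ∈ {3}; g ≡ 0 at y ∈ {4}; common: ∅.
  x = 2: f ≡ 0 at y ∈ {1}; g ≡ 0 at y ∈ {0}; common: ∅.
  x = 3: f ≡ 0 at y ∈ {4}; g ≡ 0 at y ∈ {1}; common: ∅.
  x = 4: f ≡ 0 at y ∈ {2}; g ≡ 0 at y ∈ {2}; common: {2}.
Collecting: common zeros = {(4, 2)}, so the count is 1.
Comparison with the Bézout bound: 1 ≤ 1 = deg(f)·deg(g), as expected for curves with no common component (the bound is attained).


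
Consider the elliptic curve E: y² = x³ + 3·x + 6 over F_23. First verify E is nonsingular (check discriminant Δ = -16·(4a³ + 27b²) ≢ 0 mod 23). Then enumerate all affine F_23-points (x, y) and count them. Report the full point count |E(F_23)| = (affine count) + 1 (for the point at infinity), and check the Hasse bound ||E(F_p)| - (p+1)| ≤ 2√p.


Affine points = {(0, 11), (0, 12), (4, 6), (4, 17), (5, 10), (5, 13), (7, 5), (7, 18), (8, 6), (8, 17), (9, 7), (9, 16), (10, 1), (10, 22), (11, 6), (11, 17), (14, 3), (14, 20), (17, 5), (17, 18), (18, 2), (18, 21), (20, 4), (20, 19), (22, 5), (22, 18)}; affine count = 26; |E(F_23)| = 27.

Discriminant check: Δ ∝ 4a³ + 27b² = 4·3³ + 27·6² = 4·27 + 27·36 ≡ 22 (mod 23). Nonzero ⇒ E is nonsingular.
For each x ∈ F_23, compute rhs = x³ + 3·x + 6 mod 23, then count y ∈ F_23 with y² ≡ rhs.
  x = 0: rhs = 6, matching y values: 11, 12 (2 points).
  x = 1: rhs = 10, matching y values: none (0 points).
  x = 2: rhs = 20, matching y values: none (0 points).
  x = 3: rhs = 19, matching y values: none (0 points).
  x = 4: rhs = 13, matching y values: 6, 17 (2 points).
  x = 5: rhs = 8, matching y values: 10, 13 (2 points).
  x = 6: rhs = 10, matching y values: none (0 points).
  x = 7: rhs = 2, matching y values: 5, 18 (2 points).
  x = 8: rhs = 13, matching y values: 6, 17 (2 points).
  x = 9: rhs = 3, matching y values: 7, 16 (2 points).
  x = 10: rhs = 1, matching y values: 1, 22 (2 points).
  x = 11: rhs = 13, matching y values: 6, 17 (2 points).
  x = 12: rhs = 22, matching y values: none (0 points).
  x = 13: rhs = 11, matching y values: none (0 points).
  x = 14: rhs = 9, matching y values: 3, 20 (2 points).
  x = 15: rhs = 22, matching y values: none (0 points).
  x = 16: rhs = 10, matching y values: none (0 points).
  x = 17: rhs = 2, matching y values: 5, 18 (2 points).
  x = 18: rhs = 4, matching y values: 2, 21 (2 points).
  x = 19: rhs = 22, matching y values: none (0 points).
  x = 20: rhs = 16, matching y values: 4, 19 (2 points).
  x = 21: rhs = 15, matching y values: none (0 points).
  x = 22: rhs = 2, matching y values: 5, 18 (2 points).
Total affine count: 26.
Full point count |E(F_23)| = 26 + 1 = 27.
Hasse bound: |27 − (23+1)| = |3| = 3 ≤ 2√23 ≈ 9.5917 ✓.


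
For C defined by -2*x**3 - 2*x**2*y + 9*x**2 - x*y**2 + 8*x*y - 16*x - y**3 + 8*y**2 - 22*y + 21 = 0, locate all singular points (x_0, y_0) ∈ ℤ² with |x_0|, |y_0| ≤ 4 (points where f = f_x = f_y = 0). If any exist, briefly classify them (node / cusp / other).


Singular points: {(1, 2)}; classification: node.

Compute partial derivatives:
  f_x = -6*x**2 - 4*x*y + 18*x - y**2 + 8*y - 16.
  f_y = -2*x**2 - 2*x*y + 8*x - 3*y**2 + 16*y - 22.
Scan x_0 ∈ {−4, ..., 4}. For each x_0, f_y(x_0, y) is a polynomial in y; find its integer roots y ∈ {−4, ..., 4}, then test f_x and f at those candidates.
  x = -4: f_y(-4, y) = -3*y**2 + 24*y - 86; no integer root y with |y| ≤ 4.
  x = -3: f_y(-3, y) = -3*y**2 + 22*y - 64; no integer root y with |y| ≤ 4.
  x = -2: f_y(-2, y) = -3*y**2 + 20*y - 46; no integer root y with |y| ≤ 4.
  x = -1: f_y(-1, y) = -3*y**2 + 18*y - 32; no integer root y with |y| ≤ 4.
  x = 0: f_y(0, y) = -3*y**2 + 16*y - 22; no integer root y with |y| ≤ 4.
  x = 1: f_y(1, y) = -3*y**2 + 14*y - 16; vanishes at y ∈ {2}. (1, 2): f_x = 0, f = 0 — SINGULAR.
  x = 2: f_y(2, y) = -3*y**2 + 12*y - 14; no integer root y with |y| ≤ 4.
  x = 3: f_y(3, y) = -3*y**2 + 10*y - 16; no integer root y with |y| ≤ 4.
  x = 4: f_y(4, y) = -3*y**2 + 8*y - 22; no integer root y with |y| ≤ 4.
Only singular point on the grid: (1, 2).
Classify: substitute x = 1 + u, y = 2 + v and expand: f = -2*u**3 - 2*u**2*v - u**2 - u*v**2 - v**3 + v**2.
No constant or linear terms (consistent with a singular point). Quadratic part: -u**2 + v**2. Cubic part: -2*u**3 - 2*u**2*v - u*v**2 - v**3.
The quadratic part v**2 - u**2 = (v − u)(v + u) splits into two distinct linear factors, so there are two distinct tangent lines y − 2 = ±(x − 1) — this is a node (ordinary double point).
Classification: node.


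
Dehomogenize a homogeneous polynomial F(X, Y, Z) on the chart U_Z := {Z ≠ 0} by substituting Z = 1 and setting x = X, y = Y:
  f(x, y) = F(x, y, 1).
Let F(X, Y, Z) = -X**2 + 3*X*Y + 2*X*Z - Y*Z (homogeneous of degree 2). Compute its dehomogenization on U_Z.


f(x, y) = -x**2 + 3*x*y + 2*x - y

On U_Z we set Z = 1. Each monomial c·X^i·Y^j·Z^k in F becomes c·x^i·y^j·1^k = c·x^i·y^j.
Substituting Z = 1: F(X, Y, 1) = -x**2 + 3*x*y + 2*x - y.
Note: deg(f) ≤ deg(F) = 2; strict inequality happens when F is divisible by Z (lost terms).


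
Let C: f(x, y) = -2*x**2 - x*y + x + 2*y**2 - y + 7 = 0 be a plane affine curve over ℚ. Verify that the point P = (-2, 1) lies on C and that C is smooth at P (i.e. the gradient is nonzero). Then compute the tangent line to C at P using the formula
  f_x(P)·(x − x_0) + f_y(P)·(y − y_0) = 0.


Tangent line at P: 8*x + 5*y + 11 = 0.

Step 1: f(-2, 1) = 0, so P lies on C.
Step 2: partial derivatives
  f_x(x, y) = -4*x - y + 1, f_y(x, y) = -x + 4*y - 1.
  f_x(P) = 8, f_y(P) = 5 (gradient nonzero, so P is smooth).
Step 3: tangent line at P: 8·(x − -2) + 5·(y − 1) = 0.
Expanding: 8*x + 5*y + 11 = 0.


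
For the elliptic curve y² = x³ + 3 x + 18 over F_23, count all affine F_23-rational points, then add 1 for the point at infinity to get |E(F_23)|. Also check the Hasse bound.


Affine points = {(0, 8), (0, 15), (2, 3), (2, 20), (3, 10), (3, 13), (4, 5), (4, 18), (8, 5), (8, 18), (10, 6), (10, 17), (11, 5), (11, 18), (13, 0), (18, 4), (18, 19), (21, 2), (21, 21)}; affine count = 19; |E(F_23)| = 20.

Discriminant check: Δ ∝ 4a³ + 27b² = 4·3³ + 27·18² = 4·27 + 27·324 ≡ 1 (mod 23). Nonzero ⇒ E is nonsingular.
For each x ∈ F_23, compute rhs = x³ + 3·x + 18 mod 23, then count y ∈ F_23 with y² ≡ rhs.
  x = 0: rhs = 18, matching y values: 8, 15 (2 points).
  x = 1: rhs = 22, matching y values: none (0 points).
  x = 2: rhs = 9, matching y values: 3, 20 (2 points).
  x = 3: rhs = 8, matching y values: 10, 13 (2 points).
  x = 4: rhs = 2, matching y values: 5, 18 (2 points).
  x = 5: rhs = 20, matching y values: none (0 points).
  x = 6: rhs = 22, matching y values: none (0 points).
  x = 7: rhs = 14, matching y values: none (0 points).
  x = 8: rhs = 2, matching y values: 5, 18 (2 points).
  x = 9: rhs = 15, matching y values: none (0 points).
  x = 10: rhs = 13, matching y values: 6, 17 (2 points).
  x = 11: rhs = 2, matching y values: 5, 18 (2 points).
  x = 12: rhs = 11, matching y values: none (0 points).
  x = 13: rhs = 0, matching y values: 0 (1 points).
  x = 14: rhs = 21, matching y values: none (0 points).
  x = 15: rhs = 11, matching y values: none (0 points).
  x = 16: rhs = 22, matching y values: none (0 points).
  x = 17: rhs = 14, matching y values: none (0 points).
  x = 18: rhs = 16, matching y values: 4, 19 (2 points).
  x = 19: rhs = 11, matching y values: none (0 points).
  x = 20: rhs = 5, matching y values: none (0 points).
  x = 21: rhs = 4, matching y values: 2, 21 (2 points).
  x = 22: rhs = 14, matching y values: none (0 points).
Total affine count: 19.
Full point count |E(F_23)| = 19 + 1 = 20.
Hasse bound: |20 − (23+1)| = |-4| = 4 ≤ 2√23 ≈ 9.5917 ✓.


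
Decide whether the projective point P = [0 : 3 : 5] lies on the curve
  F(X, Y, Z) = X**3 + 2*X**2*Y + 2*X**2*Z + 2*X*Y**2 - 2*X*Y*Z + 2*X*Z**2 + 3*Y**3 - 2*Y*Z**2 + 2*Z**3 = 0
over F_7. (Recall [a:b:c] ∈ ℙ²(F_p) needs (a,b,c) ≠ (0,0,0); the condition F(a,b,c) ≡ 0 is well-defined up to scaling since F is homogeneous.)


F(0,3,5) ≡ 6 (mod 7); P is NOT on the curve.

Evaluate F(0, 3, 5) term-by-term (mod 7).
  X**3 ↦ 1·0·1·1 = 0
  2*X**2*Y ↦ 2·0·3·1 = 0
  2*X**2*Z ↦ 2·0·1·5 = 0
  2*X*Y**2 ↦ 2·0·9·1 = 0
  -2*X*Y*Z ↦ -2·0·3·5 = 0
  2*X*Z**2 ↦ 2·0·1·25 = 0
  3*Y**3 ↦ 3·1·27·1 = 81
  -2*Y*Z**2 ↦ -2·1·3·25 = -150
  2*Z**3 ↦ 2·1·1·125 = 250
Sum: F(0, 3, 5) = (0) + (0) + (0) + (0) + (0) + (0) + (81) + (-150) + (250) = 181.
Reducing mod 7: 181 ≡ 6 (mod 7).
Since F(a, b, c) ≡ 6 ≠ 0 (mod 7), P does NOT lie on the curve.


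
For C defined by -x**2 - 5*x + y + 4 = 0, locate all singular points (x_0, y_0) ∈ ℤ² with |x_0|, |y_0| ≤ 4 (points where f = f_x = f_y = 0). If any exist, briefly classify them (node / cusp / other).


No singular points in the scanned grid; C is smooth there.

Compute partial derivatives:
  f_x = -2*x - 5.
  f_y = 1.
f_y = 1 is a nonzero constant, so f_y never vanishes: no point (x, y) can satisfy f = f_x = f_y = 0. In particular no (x, y) ∈ {−4, ..., 4}² is singular; the curve is smooth.


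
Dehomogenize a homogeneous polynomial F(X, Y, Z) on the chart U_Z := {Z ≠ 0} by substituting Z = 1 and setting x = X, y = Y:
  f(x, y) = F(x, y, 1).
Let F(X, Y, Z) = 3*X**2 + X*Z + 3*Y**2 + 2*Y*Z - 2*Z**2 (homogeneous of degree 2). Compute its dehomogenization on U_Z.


f(x, y) = 3*x**2 + x + 3*y**2 + 2*y - 2

On U_Z we set Z = 1. Each monomial c·X^i·Y^j·Z^k in F becomes c·x^i·y^j·1^k = c·x^i·y^j.
Substituting Z = 1: F(X, Y, 1) = 3*x**2 + x + 3*y**2 + 2*y - 2.
Note: deg(f) ≤ deg(F) = 2; strict inequality happens when F is divisible by Z (lost terms).


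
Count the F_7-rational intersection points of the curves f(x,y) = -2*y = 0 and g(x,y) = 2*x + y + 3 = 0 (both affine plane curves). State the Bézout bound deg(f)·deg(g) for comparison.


Common zeros: {(2, 0)}; count = 1; Bézout bound = 1.

deg(f) = 1, deg(g) = 1, so Bézout bound = 1.
Scan x ∈ F_7. For each x, list the y ∈ F_7 with f(x, y) ≡ 0 and those with g(x, y) ≡ 0 (mod 7); the common zeros in that column are the intersection.
  x = 0: f ≡ 0 at y ∈ {0}; g ≡ 0 at y ∈ {4}; common: ∅.
  x = 1: f ≡ 0 at y ∈ {0}; g ≡ 0 at y ∈ {2}; common: ∅.
  x = 2: f ≡ 0 at y ∈ {0}; g ≡ 0 at y ∈ {0}; common: {0}.
  x = 3: f ≡ 0 at y ∈ {0}; g ≡ 0 at y ∈ {5}; common: ∅.
  x = 4: f ≡ 0 at y ∈ {0}; g ≡ 0 at y ∈ {3}; common: ∅.
  x = 5: f ≡ 0 at y ∈ {0}; g ≡ 0 at y ∈ {1}; common: ∅.
  x = 6: f ≡ 0 at y ∈ {0}; g ≡ 0 at y ∈ {6}; common: ∅.
Collecting: common zeros = {(2, 0)}, so the count is 1.
Comparison with the Bézout bound: 1 ≤ 1 = deg(f)·deg(g), as expected for curves with no common component (the bound is attained).


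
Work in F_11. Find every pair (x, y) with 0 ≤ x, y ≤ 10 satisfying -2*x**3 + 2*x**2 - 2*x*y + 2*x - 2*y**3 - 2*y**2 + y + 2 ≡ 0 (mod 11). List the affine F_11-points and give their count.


Affine F_11-points: {(0, 4), (1, 2), (1, 6), (3, 7), (6, 3), (6, 4), (7, 0), (9, 0), (9, 5), (10, 7)}; count = 10.

For each of the 121 pairs (x, y) ∈ F_11², evaluate f(x, y) mod 11. Record the zeros.
  x = 0: [0↦2, 1↦10, 2↦2, 3↦10, 4↦0, 5↦4, 6↦10, 7↦6, 8↦2, 9↦8, 10↦1]  zeros at y ∈ {4}
  x = 1: [0↦4, 1↦10, 2↦0, 3↦6, 4↦5, 5↦7, 6↦0, 7↦5, 8↦10, 9↦3, 10↦5]  zeros at y ∈ {2, 6}
  x = 2: [0↦9, 1↦2, 2↦1, 3↦5, 4↦2, 5↦2, 6↦4, 7↦7, 8↦10, 9↦1, 10↦1]  zeros at y ∈ ∅
  x = 3: [0↦5, 1↦7, 2↦4, 3↦6, 4↦1, 5↦10, 6↦10, 7↦0, 8↦1, 9↦1, 10↦10]  zeros at y ∈ {7}
  x = 4: [0↦2, 1↦2, 2↦8, 3↦8, 4↦1, 5↦8, 6↦6, 7↦5, 8↦4, 9↦2, 10↦9]  zeros at y ∈ ∅
  x = 5: [0↦10, 1↦8, 2↦1, 3↦10, 4↦1, 5↦6, 6↦2, 7↦10, 8↦7, 9↦3, 10↦8]  zeros at y ∈ ∅
  x = 6: [0↦6, 1↦2, 2↦4, 3↦0, 4↦0, 5↦3, 6↦8, 7↦3, 8↦9, 9↦3, 10↦6]  zeros at y ∈ {3, 4}
  x = 7: [0↦0, 1↦5, 2↦5, 3↦10, 4↦8, 5↦9, 6↦1, 7↦5, 8↦9, 9↦1, 10↦2]  zeros at y ∈ {0}
  x = 8: [0↦2, 1↦5, 2↦3, 3↦6, 4↦2, 5↦1, 6↦2, 7↦4, 8↦6, 9↦7, 10↦6]  zeros at y ∈ ∅
  x = 9: [0↦0, 1↦1, 2↦8, 3↦9, 4↦3, 5↦0, 6↦10, 7↦10, 8↦10, 9↦9, 10↦6]  zeros at y ∈ {0, 5}
  x = 10: [0↦4, 1↦3, 2↦8, 3↦7, 4↦10, 5↦5, 6↦2, 7↦0, 8↦9, 9↦6, 10↦1]  zeros at y ∈ {7}
Collecting zeros: affine points = {(0, 4), (1, 2), (1, 6), (3, 7), (6, 3), (6, 4), (7, 0), (9, 0), (9, 5), (10, 7)}.
Total count |C(F_11)_aff| = 10.


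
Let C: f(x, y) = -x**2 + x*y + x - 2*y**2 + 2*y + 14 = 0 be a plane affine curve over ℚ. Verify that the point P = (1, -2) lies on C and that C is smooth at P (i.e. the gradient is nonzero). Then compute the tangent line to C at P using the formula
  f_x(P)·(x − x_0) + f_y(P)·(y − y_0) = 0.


Tangent line at P: -3*x + 11*y + 25 = 0.

Step 1: f(1, -2) = 0, so P lies on C.
Step 2: partial derivatives
  f_x(x, y) = -2*x + y + 1, f_y(x, y) = x - 4*y + 2.
  f_x(P) = -3, f_y(P) = 11 (gradient nonzero, so P is smooth).
Step 3: tangent line at P: -3·(x − 1) + 11·(y − -2) = 0.
Expanding: -3*x + 11*y + 25 = 0.


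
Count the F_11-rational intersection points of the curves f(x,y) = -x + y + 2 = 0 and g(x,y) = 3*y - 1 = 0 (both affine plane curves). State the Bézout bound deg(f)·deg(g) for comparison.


Common zeros: {(6, 4)}; count = 1; Bézout bound = 1.

deg(f) = 1, deg(g) = 1, so Bézout bound = 1.
Scan x ∈ F_11. For each x, list the y ∈ F_11 with f(x, y) ≡ 0 and those with g(x, y) ≡ 0 (mod 11); the common zeros in that column are the intersection.
  x = 0: f ≡ 0 at y ∈ {9}; g ≡ 0 at y ∈ {4}; common: ∅.
  x = 1: f ≡ 0 at y ∈ {10}; g ≡ 0 at y ∈ {4}; common: ∅.
  x = 2: f ≡ 0 at y ∈ {0}; g ≡ 0 at y ∈ {4}; common: ∅.
  x = 3: f ≡ 0 at y ∈ {1}; g ≡ 0 at y ∈ {4}; common: ∅.
  x = 4: f ≡ 0 at y ∈ {2}; g ≡ 0 at y ∈ {4}; common: ∅.
  x = 5: f ≡ 0 at y ∈ {3}; g ≡ 0 at y ∈ {4}; common: ∅.
  x = 6: f ≡ 0 at y ∈ {4}; g ≡ 0 at y ∈ {4}; common: {4}.
  x = 7: f ≡ 0 at y ∈ {5}; g ≡ 0 at y ∈ {4}; common: ∅.
  x = 8: f ≡ 0 at y ∈ {6}; g ≡ 0 at y ∈ {4}; common: ∅.
  x = 9: f ≡ 0 at y ∈ {7}; g ≡ 0 at y ∈ {4}; common: ∅.
  x = 10: f ≡ 0 at y ∈ {8}; g ≡ 0 at y ∈ {4}; common: ∅.
Collecting: common zeros = {(6, 4)}, so the count is 1.
Comparison with the Bézout bound: 1 ≤ 1 = deg(f)·deg(g), as expected for curves with no common component (the bound is attained).


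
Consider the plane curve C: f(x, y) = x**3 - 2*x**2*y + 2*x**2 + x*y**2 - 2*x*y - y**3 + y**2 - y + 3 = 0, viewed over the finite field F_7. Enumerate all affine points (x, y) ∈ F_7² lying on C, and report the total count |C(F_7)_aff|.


Affine F_7-points: {(0, 4), (1, 6), (2, 4), (4, 4), (6, 5)}; count = 5.

For each of the 49 pairs (x, y) ∈ F_7², evaluate f(x, y) mod 7. Record the zeros.
  x = 0: [0↦3, 1↦2, 2↦4, 3↦3, 4↦0, 5↦3, 6↦6]  zeros at y ∈ {4}
  x = 1: [0↦6, 1↦2, 2↦3, 3↦3, 4↦3, 5↦4, 6↦0]  zeros at y ∈ {6}
  x = 2: [0↦5, 1↦1, 2↦4, 3↦1, 4↦0, 5↦2, 6↦1]  zeros at y ∈ {4}
  x = 3: [0↦6, 1↦5, 2↦6, 3↦3, 4↦4, 5↦3, 6↦1]  zeros at y ∈ ∅
  x = 4: [0↦1, 1↦6, 2↦1, 3↦1, 4↦0, 5↦6, 6↦6]  zeros at y ∈ {4}
  x = 5: [0↦3, 1↦3, 2↦2, 3↦1, 4↦1, 5↦3, 6↦1]  zeros at y ∈ ∅
  x = 6: [0↦4, 1↦2, 2↦1, 3↦2, 4↦6, 5↦0, 6↦6]  zeros at y ∈ {5}
Collecting zeros: affine points = {(0, 4), (1, 6), (2, 4), (4, 4), (6, 5)}.
Total count |C(F_7)_aff| = 5.


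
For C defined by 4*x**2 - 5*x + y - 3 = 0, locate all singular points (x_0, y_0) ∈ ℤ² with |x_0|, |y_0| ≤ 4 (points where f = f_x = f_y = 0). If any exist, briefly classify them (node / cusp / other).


No singular points in the scanned grid; C is smooth there.

Compute partial derivatives:
  f_x = 8*x - 5.
  f_y = 1.
f_y = 1 is a nonzero constant, so f_y never vanishes: no point (x, y) can satisfy f = f_x = f_y = 0. In particular no (x, y) ∈ {−4, ..., 4}² is singular; the curve is smooth.


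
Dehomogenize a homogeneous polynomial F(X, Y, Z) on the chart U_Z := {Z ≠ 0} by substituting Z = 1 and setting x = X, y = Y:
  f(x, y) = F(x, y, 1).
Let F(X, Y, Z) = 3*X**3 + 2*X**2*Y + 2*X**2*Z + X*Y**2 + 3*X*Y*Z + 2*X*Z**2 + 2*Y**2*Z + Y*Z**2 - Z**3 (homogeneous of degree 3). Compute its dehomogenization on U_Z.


f(x, y) = 3*x**3 + 2*x**2*y + 2*x**2 + x*y**2 + 3*x*y + 2*x + 2*y**2 + y - 1

On U_Z we set Z = 1. Each monomial c·X^i·Y^j·Z^k in F becomes c·x^i·y^j·1^k = c·x^i·y^j.
Substituting Z = 1: F(X, Y, 1) = 3*x**3 + 2*x**2*y + 2*x**2 + x*y**2 + 3*x*y + 2*x + 2*y**2 + y - 1.
Note: deg(f) ≤ deg(F) = 3; strict inequality happens when F is divisible by Z (lost terms).


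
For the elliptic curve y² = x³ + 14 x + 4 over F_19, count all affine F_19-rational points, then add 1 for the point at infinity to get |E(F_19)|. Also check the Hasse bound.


Affine points = {(0, 2), (0, 17), (1, 0), (3, 4), (3, 15), (5, 3), (5, 16), (6, 0), (8, 1), (8, 18), (9, 2), (9, 17), (10, 2), (10, 17), (11, 8), (11, 11), (12, 0), (15, 6), (15, 13), (16, 7), (16, 12), (17, 5), (17, 14)}; affine count = 23; |E(F_19)| = 24.

Discriminant check: Δ ∝ 4a³ + 27b² = 4·14³ + 27·4² = 4·2744 + 27·16 ≡ 8 (mod 19). Nonzero ⇒ E is nonsingular.
For each x ∈ F_19, compute rhs = x³ + 14·x + 4 mod 19, then count y ∈ F_19 with y² ≡ rhs.
  x = 0: rhs = 4, matching y values: 2, 17 (2 points).
  x = 1: rhs = 0, matching y values: 0 (1 points).
  x = 2: rhs = 2, matching y values: none (0 points).
  x = 3: rhs = 16, matching y values: 4, 15 (2 points).
  x = 4: rhs = 10, matching y values: none (0 points).
  x = 5: rhs = 9, matching y values: 3, 16 (2 points).
  x = 6: rhs = 0, matching y values: 0 (1 points).
  x = 7: rhs = 8, matching y values: none (0 points).
  x = 8: rhs = 1, matching y values: 1, 18 (2 points).
  x = 9: rhs = 4, matching y values: 2, 17 (2 points).
  x = 10: rhs = 4, matching y values: 2, 17 (2 points).
  x = 11: rhs = 7, matching y values: 8, 11 (2 points).
  x = 12: rhs = 0, matching y values: 0 (1 points).
  x = 13: rhs = 8, matching y values: none (0 points).
  x = 14: rhs = 18, matching y values: none (0 points).
  x = 15: rhs = 17, matching y values: 6, 13 (2 points).
  x = 16: rhs = 11, matching y values: 7, 12 (2 points).
  x = 17: rhs = 6, matching y values: 5, 14 (2 points).
  x = 18: rhs = 8, matching y values: none (0 points).
Total affine count: 23.
Full point count |E(F_19)| = 23 + 1 = 24.
Hasse bound: |24 − (19+1)| = |4| = 4 ≤ 2√19 ≈ 8.7178 ✓.


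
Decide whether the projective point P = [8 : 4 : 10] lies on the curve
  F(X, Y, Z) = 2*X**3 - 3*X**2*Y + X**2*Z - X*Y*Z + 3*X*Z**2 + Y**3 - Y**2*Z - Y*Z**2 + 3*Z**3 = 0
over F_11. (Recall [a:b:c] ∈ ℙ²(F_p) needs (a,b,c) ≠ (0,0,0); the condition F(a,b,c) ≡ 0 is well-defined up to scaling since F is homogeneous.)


F(8,4,10) ≡ 2 (mod 11); P is NOT on the curve.

Evaluate F(8, 4, 10) term-by-term (mod 11).
  2*X**3 ↦ 2·512·1·1 = 1024
  -3*X**2*Y ↦ -3·64·4·1 = -768
  X**2*Z ↦ 1·64·1·10 = 640
  -X*Y*Z ↦ -1·8·4·10 = -320
  3*X*Z**2 ↦ 3·8·1·100 = 2400
  Y**3 ↦ 1·1·64·1 = 64
  -Y**2*Z ↦ -1·1·16·10 = -160
  -Y*Z**2 ↦ -1·1·4·100 = -400
  3*Z**3 ↦ 3·1·1·1000 = 3000
Sum: F(8, 4, 10) = (1024) + (-768) + (640) + (-320) + (2400) + (64) + (-160) + (-400) + (3000) = 5480.
Reducing mod 11: 5480 ≡ 2 (mod 11).
Since F(a, b, c) ≡ 2 ≠ 0 (mod 11), P does NOT lie on the curve.


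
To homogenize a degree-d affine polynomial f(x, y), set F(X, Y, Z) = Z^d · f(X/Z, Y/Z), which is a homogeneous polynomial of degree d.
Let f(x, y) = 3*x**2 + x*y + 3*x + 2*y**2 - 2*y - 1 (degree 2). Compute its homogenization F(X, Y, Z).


F(X, Y, Z) = 3*X**2 + X*Y + 3*X*Z + 2*Y**2 - 2*Y*Z - Z**2

deg(f) = 2.
Substitute x = X/Z, y = Y/Z into f, then multiply by Z^2.
  monomial 3·x^2·y^0 ↦ 3·X^2·Y^0·Z^0.
  monomial 1·x^1·y^1 ↦ 1·X^1·Y^1·Z^0.
  monomial 3·x^1·y^0 ↦ 3·X^1·Y^0·Z^1.
  monomial 2·x^0·y^2 ↦ 2·X^0·Y^2·Z^0.
  monomial -2·x^0·y^1 ↦ -2·X^0·Y^1·Z^1.
  monomial -1·x^0·y^0 ↦ -1·X^0·Y^0·Z^2.
Collecting: F(X, Y, Z) = 3*X**2 + X*Y + 3*X*Z + 2*Y**2 - 2*Y*Z - Z**2.


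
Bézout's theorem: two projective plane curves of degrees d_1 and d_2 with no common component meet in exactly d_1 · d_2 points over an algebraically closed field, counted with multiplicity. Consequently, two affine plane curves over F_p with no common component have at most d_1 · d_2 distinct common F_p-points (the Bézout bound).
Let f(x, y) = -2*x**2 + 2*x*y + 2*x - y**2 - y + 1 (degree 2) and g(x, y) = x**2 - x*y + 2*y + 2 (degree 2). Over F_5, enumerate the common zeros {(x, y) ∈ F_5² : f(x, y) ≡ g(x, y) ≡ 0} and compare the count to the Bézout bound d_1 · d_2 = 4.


Common zeros: ∅; count = 0; Bézout bound = 4.

deg(f) = 2, deg(g) = 2, so Bézout bound = 4.
Scan x ∈ F_5. For each x, list the y ∈ F_5 with f(x, y) ≡ 0 and those with g(x, y) ≡ 0 (mod 5); the common zeros in that column are the intersection.
  x = 0: f ≡ 0 at y ∈ {2}; g ≡ 0 at y ∈ {4}; common: ∅.
  x = 1: f ≡ 0 at y ∈ {3}; g ≡ 0 at y ∈ {2}; common: ∅.
  x = 2: f ≡ 0 at y ∈ ∅; g ≡ 0 at y ∈ ∅; common: ∅.
  x = 3: f ≡ 0 at y ∈ {2, 3}; g ≡ 0 at y ∈ {1}; common: ∅.
  x = 4: f ≡ 0 at y ∈ ∅; g ≡ 0 at y ∈ {4}; common: ∅.
Collecting: common zeros = ∅, so the count is 0.
Comparison with the Bézout bound: 0 ≤ 4 = deg(f)·deg(g), as expected for curves with no common component (the affine F_5-count falls short of the bound because intersections may lie at infinity, over extension fields, or carry multiplicity).


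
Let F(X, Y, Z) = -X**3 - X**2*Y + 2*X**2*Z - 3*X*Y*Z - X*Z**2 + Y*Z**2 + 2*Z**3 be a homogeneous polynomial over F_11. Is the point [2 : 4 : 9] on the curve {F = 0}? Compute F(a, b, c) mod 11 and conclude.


F(2,4,9) ≡ 0 (mod 11); P is on the curve.

Evaluate F(2, 4, 9) term-by-term (mod 11).
  -X**3 ↦ -1·8·1·1 = -8
  -X**2*Y ↦ -1·4·4·1 = -16
  2*X**2*Z ↦ 2·4·1·9 = 72
  -3*X*Y*Z ↦ -3·2·4·9 = -216
  -X*Z**2 ↦ -1·2·1·81 = -162
  Y*Z**2 ↦ 1·1·4·81 = 324
  2*Z**3 ↦ 2·1·1·729 = 1458
Sum: F(2, 4, 9) = (-8) + (-16) + (72) + (-216) + (-162) + (324) + (1458) = 1452.
Reducing mod 11: 1452 ≡ 0 (mod 11).
Since F(a, b, c) ≡ 0 (mod 11), P lies on the curve.


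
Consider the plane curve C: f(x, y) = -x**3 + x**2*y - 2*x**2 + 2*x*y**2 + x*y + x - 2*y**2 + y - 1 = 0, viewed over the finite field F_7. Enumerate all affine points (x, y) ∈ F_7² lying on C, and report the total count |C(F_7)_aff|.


Affine F_7-points: {(0, 2), (1, 1), (2, 2), (2, 5), (5, 2), (6, 4), (6, 5)}; count = 7.

For each of the 49 pairs (x, y) ∈ F_7², evaluate f(x, y) mod 7. Record the zeros.
  x = 0: [0↦6, 1↦5, 2↦0, 3↦5, 4↦6, 5↦3, 6↦3]  zeros at y ∈ {2}
  x = 1: [0↦4, 1↦0, 2↦3, 3↦6, 4↦2, 5↦5, 6↦1]  zeros at y ∈ {1}
  x = 2: [0↦6, 1↦1, 2↦0, 3↦3, 4↦3, 5↦0, 6↦1]  zeros at y ∈ {2, 5}
  x = 3: [0↦6, 1↦2, 2↦6, 3↦4, 4↦3, 5↦3, 6↦4]  zeros at y ∈ ∅
  x = 4: [0↦5, 1↦4, 2↦1, 3↦3, 4↦3, 5↦1, 6↦4]  zeros at y ∈ ∅
  x = 5: [0↦4, 1↦1, 2↦0, 3↦1, 4↦4, 5↦2, 6↦2]  zeros at y ∈ {2}
  x = 6: [0↦4, 1↦1, 2↦4, 3↦6, 4↦0, 5↦0, 6↦6]  zeros at y ∈ {4, 5}
Collecting zeros: affine points = {(0, 2), (1, 1), (2, 2), (2, 5), (5, 2), (6, 4), (6, 5)}.
Total count |C(F_7)_aff| = 7.


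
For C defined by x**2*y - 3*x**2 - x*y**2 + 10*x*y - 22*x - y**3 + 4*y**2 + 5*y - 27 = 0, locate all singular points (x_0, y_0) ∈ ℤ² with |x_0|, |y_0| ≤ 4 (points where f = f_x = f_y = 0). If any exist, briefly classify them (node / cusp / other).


Singular points: {(-3, 2)}; classification: node.

Compute partial derivatives:
  f_x = 2*x*y - 6*x - y**2 + 10*y - 22.
  f_y = x**2 - 2*x*y + 10*x - 3*y**2 + 8*y + 5.
Scan x_0 ∈ {−4, ..., 4}. For each x_0, f_y(x_0, y) is a polynomial in y; find its integer roots y ∈ {−4, ..., 4}, then test f_x and f at those candidates.
  x = -4: f_y(-4, y) = -3*y**2 + 16*y - 19; no integer root y with |y| ≤ 4.
  x = -3: f_y(-3, y) = -3*y**2 + 14*y - 16; vanishes at y ∈ {2}. (-3, 2): f_x = 0, f = 0 — SINGULAR.
  x = -2: f_y(-2, y) = -3*y**2 + 12*y - 11; no integer root y with |y| ≤ 4.
  x = -1: f_y(-1, y) = -3*y**2 + 10*y - 4; no integer root y with |y| ≤ 4.
  x = 0: f_y(0, y) = -3*y**2 + 8*y + 5; no integer root y with |y| ≤ 4.
  x = 1: f_y(1, y) = -3*y**2 + 6*y + 16; no integer root y with |y| ≤ 4.
  x = 2: f_y(2, y) = -3*y**2 + 4*y + 29; no integer root y with |y| ≤ 4.
  x = 3: f_y(3, y) = -3*y**2 + 2*y + 44; no integer root y with |y| ≤ 4.
  x = 4: f_y(4, y) = 61 - 3*y**2; no integer root y with |y| ≤ 4.
Only singular point on the grid: (-3, 2).
Classify: substitute x = -3 + u, y = 2 + v and expand: f = u**2*v - u**2 - u*v**2 - v**3 + v**2.
No constant or linear terms (consistent with a singular point). Quadratic part: -u**2 + v**2. Cubic part: u**2*v - u*v**2 - v**3.
The quadratic part v**2 - u**2 = (v − u)(v + u) splits into two distinct linear factors, so there are two distinct tangent lines y − 2 = ±(x − -3) — this is a node (ordinary double point).
Classification: node.


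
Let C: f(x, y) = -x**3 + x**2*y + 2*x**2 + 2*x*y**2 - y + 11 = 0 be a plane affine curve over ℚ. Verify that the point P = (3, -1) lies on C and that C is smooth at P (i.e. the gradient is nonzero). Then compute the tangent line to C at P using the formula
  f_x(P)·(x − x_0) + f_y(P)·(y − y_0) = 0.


Tangent line at P: -19*x - 4*y + 53 = 0.

Step 1: f(3, -1) = 0, so P lies on C.
Step 2: partial derivatives
  f_x(x, y) = -3*x**2 + 2*x*y + 4*x + 2*y**2, f_y(x, y) = x**2 + 4*x*y - 1.
  f_x(P) = -19, f_y(P) = -4 (gradient nonzero, so P is smooth).
Step 3: tangent line at P: -19·(x − 3) + -4·(y − -1) = 0.
Expanding: -19*x - 4*y + 53 = 0.


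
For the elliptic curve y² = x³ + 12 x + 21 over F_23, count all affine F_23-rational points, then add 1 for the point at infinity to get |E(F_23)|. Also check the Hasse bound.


Affine points = {(4, 8), (4, 15), (8, 10), (8, 13), (11, 9), (11, 14), (14, 9), (14, 14), (16, 10), (16, 13), (17, 3), (17, 20), (19, 1), (19, 22), (20, 2), (20, 21), (21, 9), (21, 14), (22, 10), (22, 13)}; affine count = 20; |E(F_23)| = 21.

Discriminant check: Δ ∝ 4a³ + 27b² = 4·12³ + 27·21² = 4·1728 + 27·441 ≡ 5 (mod 23). Nonzero ⇒ E is nonsingular.
For each x ∈ F_23, compute rhs = x³ + 12·x + 21 mod 23, then count y ∈ F_23 with y² ≡ rhs.
  x = 0: rhs = 21, matching y values: none (0 points).
  x = 1: rhs = 11, matching y values: none (0 points).
  x = 2: rhs = 7, matching y values: none (0 points).
  x = 3: rhs = 15, matching y values: none (0 points).
  x = 4: rhs = 18, matching y values: 8, 15 (2 points).
  x = 5: rhs = 22, matching y values: none (0 points).
  x = 6: rhs = 10, matching y values: none (0 points).
  x = 7: rhs = 11, matching y values: none (0 points).
  x = 8: rhs = 8, matching y values: 10, 13 (2 points).
  x = 9: rhs = 7, matching y values: none (0 points).
  x = 10: rhs = 14, matching y values: none (0 points).
  x = 11: rhs = 12, matching y values: 9, 14 (2 points).
  x = 12: rhs = 7, matching y values: none (0 points).
  x = 13: rhs = 5, matching y values: none (0 points).
  x = 14: rhs = 12, matching y values: 9, 14 (2 points).
  x = 15: rhs = 11, matching y values: none (0 points).
  x = 16: rhs = 8, matching y values: 10, 13 (2 points).
  x = 17: rhs = 9, matching y values: 3, 20 (2 points).
  x = 18: rhs = 20, matching y values: none (0 points).
  x = 19: rhs = 1, matching y values: 1, 22 (2 points).
  x = 20: rhs = 4, matching y values: 2, 21 (2 points).
  x = 21: rhs = 12, matching y values: 9, 14 (2 points).
  x = 22: rhs = 8, matching y values: 10, 13 (2 points).
Total affine count: 20.
Full point count |E(F_23)| = 20 + 1 = 21.
Hasse bound: |21 − (23+1)| = |-3| = 3 ≤ 2√23 ≈ 9.5917 ✓.


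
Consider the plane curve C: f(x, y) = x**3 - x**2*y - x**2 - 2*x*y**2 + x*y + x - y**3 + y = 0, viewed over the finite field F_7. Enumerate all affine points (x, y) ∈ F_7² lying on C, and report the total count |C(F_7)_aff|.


Affine F_7-points: {(0, 0), (0, 1), (0, 6), (1, 4), (2, 1), (2, 4), (2, 5), (3, 0), (3, 2), (3, 6), (4, 6), (5, 0)}; count = 12.

For each of the 49 pairs (x, y) ∈ F_7², evaluate f(x, y) mod 7. Record the zeros.
  x = 0: [0↦0, 1↦0, 2↦1, 3↦4, 4↦3, 5↦6, 6↦0]  zeros at y ∈ {0, 1, 6}
  x = 1: [0↦1, 1↦6, 2↦1, 3↦1, 4↦0, 5↦6, 6↦6]  zeros at y ∈ {4}
  x = 2: [0↦6, 1↦0, 2↦1, 3↦3, 4↦0, 5↦0, 6↦4]  zeros at y ∈ {1, 4, 5}
  x = 3: [0↦0, 1↦2, 2↦0, 3↦2, 4↦2, 5↦1, 6↦0]  zeros at y ∈ {0, 2, 6}
  x = 4: [0↦3, 1↦4, 2↦4, 3↦4, 4↦5, 5↦1, 6↦0]  zeros at y ∈ {6}
  x = 5: [0↦0, 1↦5, 2↦5, 3↦1, 4↦1, 5↦6, 6↦3]  zeros at y ∈ {0}
  x = 6: [0↦4, 1↦4, 2↦2, 3↦6, 4↦3, 5↦1, 6↦1]  zeros at y ∈ ∅
Collecting zeros: affine points = {(0, 0), (0, 1), (0, 6), (1, 4), (2, 1), (2, 4), (2, 5), (3, 0), (3, 2), (3, 6), (4, 6), (5, 0)}.
Total count |C(F_7)_aff| = 12.


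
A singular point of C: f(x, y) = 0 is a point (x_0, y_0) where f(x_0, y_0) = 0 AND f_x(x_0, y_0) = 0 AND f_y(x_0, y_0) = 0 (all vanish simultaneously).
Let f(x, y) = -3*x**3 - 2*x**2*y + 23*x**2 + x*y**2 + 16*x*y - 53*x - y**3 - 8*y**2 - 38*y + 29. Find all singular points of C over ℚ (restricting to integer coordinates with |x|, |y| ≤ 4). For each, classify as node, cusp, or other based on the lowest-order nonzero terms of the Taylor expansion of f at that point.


Singular points: {(3, -2)}; classification: cusp.

Compute partial derivatives:
  f_x = -9*x**2 - 4*x*y + 46*x + y**2 + 16*y - 53.
  f_y = -2*x**2 + 2*x*y + 16*x - 3*y**2 - 16*y - 38.
Scan x_0 ∈ {−4, ..., 4}. For each x_0, f_y(x_0, y) is a polynomial in y; find its integer roots y ∈ {−4, ..., 4}, then test f_x and f at those candidates.
  x = -4: f_y(-4, y) = -3*y**2 - 24*y - 134; no integer root y with |y| ≤ 4.
  x = -3: f_y(-3, y) = -3*y**2 - 22*y - 104; no integer root y with |y| ≤ 4.
  x = -2: f_y(-2, y) = -3*y**2 - 20*y - 78; no integer root y with |y| ≤ 4.
  x = -1: f_y(-1, y) = -3*y**2 - 18*y - 56; no integer root y with |y| ≤ 4.
  x = 0: f_y(0, y) = -3*y**2 - 16*y - 38; no integer root y with |y| ≤ 4.
  x = 1: f_y(1, y) = -3*y**2 - 14*y - 24; no integer root y with |y| ≤ 4.
  x = 2: f_y(2, y) = -3*y**2 - 12*y - 14; no integer root y with |y| ≤ 4.
  x = 3: f_y(3, y) = -3*y**2 - 10*y - 8; vanishes at y ∈ {-2}. (3, -2): f_x = 0, f = 0 — SINGULAR.
  x = 4: f_y(4, y) = -3*y**2 - 8*y - 6; no integer root y with |y| ≤ 4.
Only singular point on the grid: (3, -2).
Classify: substitute x = 3 + u, y = -2 + v and expand: f = -3*u**3 - 2*u**2*v + u*v**2 - v**3 + v**2.
No constant or linear terms (consistent with a singular point). Quadratic part: v**2. Cubic part: -3*u**3 - 2*u**2*v + u*v**2 - v**3.
The quadratic part v**2 is a perfect square, so there is a single (double) tangent line v = 0, i.e. y = -2. Restricting the cubic part to that line (v = 0) leaves -3*u**3 ≠ 0, so f is not divisible by v and the branch is v² ≈ 3*u**3 to lowest order — this is a cusp.
Classification: cusp.
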